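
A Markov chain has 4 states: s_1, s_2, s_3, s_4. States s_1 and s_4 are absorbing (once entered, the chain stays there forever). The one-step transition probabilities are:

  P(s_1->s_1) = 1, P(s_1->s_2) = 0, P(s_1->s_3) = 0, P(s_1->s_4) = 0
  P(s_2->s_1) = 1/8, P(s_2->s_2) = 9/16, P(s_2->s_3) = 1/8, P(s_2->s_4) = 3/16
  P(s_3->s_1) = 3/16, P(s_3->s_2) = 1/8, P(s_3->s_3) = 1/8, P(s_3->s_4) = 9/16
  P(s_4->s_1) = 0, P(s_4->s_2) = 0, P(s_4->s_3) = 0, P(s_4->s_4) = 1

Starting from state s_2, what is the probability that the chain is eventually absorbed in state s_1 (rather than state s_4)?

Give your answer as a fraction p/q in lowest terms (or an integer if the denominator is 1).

Answer: 17/47

Derivation:
Let a_i = P(absorbed in s_1 | start in state i).
Boundary conditions: a_s_1 = 1, a_s_4 = 0.
For each transient state i, a_i = sum_j P(i->j) * a_j:
  a_s_2 = 1/8*a_s_1 + 9/16*a_s_2 + 1/8*a_s_3 + 3/16*a_s_4
  a_s_3 = 3/16*a_s_1 + 1/8*a_s_2 + 1/8*a_s_3 + 9/16*a_s_4

Substituting a_s_1 = 1 and a_s_4 = 0, rearrange to (I - Q) a = r where r[i] = P(i -> s_1):
  [7/16, -1/8] . (a_s_2, a_s_3) = 1/8
  [-1/8, 7/8] . (a_s_2, a_s_3) = 3/16

Solving yields:
  a_s_2 = 17/47
  a_s_3 = 25/94

Starting state is s_2, so the absorption probability is a_s_2 = 17/47.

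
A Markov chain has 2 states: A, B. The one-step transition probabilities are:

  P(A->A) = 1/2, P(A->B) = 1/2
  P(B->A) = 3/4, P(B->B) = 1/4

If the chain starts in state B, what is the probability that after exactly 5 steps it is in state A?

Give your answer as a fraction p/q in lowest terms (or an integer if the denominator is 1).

Answer: 615/1024

Derivation:
Computing P^5 by repeated multiplication:
P^1 =
  A: [1/2, 1/2]
  B: [3/4, 1/4]
P^2 =
  A: [5/8, 3/8]
  B: [9/16, 7/16]
P^3 =
  A: [19/32, 13/32]
  B: [39/64, 25/64]
P^4 =
  A: [77/128, 51/128]
  B: [153/256, 103/256]
P^5 =
  A: [307/512, 205/512]
  B: [615/1024, 409/1024]

(P^5)[B -> A] = 615/1024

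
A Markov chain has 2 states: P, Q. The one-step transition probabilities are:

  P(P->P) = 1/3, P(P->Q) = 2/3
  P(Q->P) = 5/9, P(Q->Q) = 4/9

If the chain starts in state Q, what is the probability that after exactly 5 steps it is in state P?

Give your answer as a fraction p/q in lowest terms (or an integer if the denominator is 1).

Answer: 26855/59049

Derivation:
Computing P^5 by repeated multiplication:
P^1 =
  P: [1/3, 2/3]
  Q: [5/9, 4/9]
P^2 =
  P: [13/27, 14/27]
  Q: [35/81, 46/81]
P^3 =
  P: [109/243, 134/243]
  Q: [335/729, 394/729]
P^4 =
  P: [997/2187, 1190/2187]
  Q: [2975/6561, 3586/6561]
P^5 =
  P: [8941/19683, 10742/19683]
  Q: [26855/59049, 32194/59049]

(P^5)[Q -> P] = 26855/59049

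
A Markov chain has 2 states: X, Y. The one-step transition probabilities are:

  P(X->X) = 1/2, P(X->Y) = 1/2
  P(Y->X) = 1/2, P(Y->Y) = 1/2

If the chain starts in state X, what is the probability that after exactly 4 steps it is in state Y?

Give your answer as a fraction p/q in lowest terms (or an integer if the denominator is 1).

Answer: 1/2

Derivation:
Computing P^4 by repeated multiplication:
P^1 =
  X: [1/2, 1/2]
  Y: [1/2, 1/2]
P^2 =
  X: [1/2, 1/2]
  Y: [1/2, 1/2]
P^3 =
  X: [1/2, 1/2]
  Y: [1/2, 1/2]
P^4 =
  X: [1/2, 1/2]
  Y: [1/2, 1/2]

(P^4)[X -> Y] = 1/2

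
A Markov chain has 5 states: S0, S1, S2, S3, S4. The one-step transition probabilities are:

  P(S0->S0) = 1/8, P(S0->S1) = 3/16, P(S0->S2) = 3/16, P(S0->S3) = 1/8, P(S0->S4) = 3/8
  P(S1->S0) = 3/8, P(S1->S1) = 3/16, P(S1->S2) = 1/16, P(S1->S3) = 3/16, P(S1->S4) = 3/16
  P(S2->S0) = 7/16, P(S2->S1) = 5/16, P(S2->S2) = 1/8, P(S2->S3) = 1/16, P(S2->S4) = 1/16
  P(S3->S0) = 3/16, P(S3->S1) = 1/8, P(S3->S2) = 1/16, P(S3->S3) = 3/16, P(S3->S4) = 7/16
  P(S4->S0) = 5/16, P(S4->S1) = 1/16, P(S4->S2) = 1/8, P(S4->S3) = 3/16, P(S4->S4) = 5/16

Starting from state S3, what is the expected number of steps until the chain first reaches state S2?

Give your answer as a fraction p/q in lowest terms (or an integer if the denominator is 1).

Answer: 12008/1371

Derivation:
Let h_i = expected steps to first reach S2 from state i.
Boundary: h_S2 = 0.
First-step equations for the other states:
  h_S0 = 1 + 1/8*h_S0 + 3/16*h_S1 + 3/16*h_S2 + 1/8*h_S3 + 3/8*h_S4
  h_S1 = 1 + 3/8*h_S0 + 3/16*h_S1 + 1/16*h_S2 + 3/16*h_S3 + 3/16*h_S4
  h_S3 = 1 + 3/16*h_S0 + 1/8*h_S1 + 1/16*h_S2 + 3/16*h_S3 + 7/16*h_S4
  h_S4 = 1 + 5/16*h_S0 + 1/16*h_S1 + 1/8*h_S2 + 3/16*h_S3 + 5/16*h_S4

Substituting h_S2 = 0 and rearranging gives the linear system (I - Q) h = 1:
  [7/8, -3/16, -1/8, -3/8] . (h_S0, h_S1, h_S3, h_S4) = 1
  [-3/8, 13/16, -3/16, -3/16] . (h_S0, h_S1, h_S3, h_S4) = 1
  [-3/16, -1/8, 13/16, -7/16] . (h_S0, h_S1, h_S3, h_S4) = 1
  [-5/16, -1/16, -3/16, 11/16] . (h_S0, h_S1, h_S3, h_S4) = 1

Solving yields:
  h_S0 = 10640/1371
  h_S1 = 3984/457
  h_S3 = 12008/1371
  h_S4 = 11192/1371

Starting state is S3, so the expected hitting time is h_S3 = 12008/1371.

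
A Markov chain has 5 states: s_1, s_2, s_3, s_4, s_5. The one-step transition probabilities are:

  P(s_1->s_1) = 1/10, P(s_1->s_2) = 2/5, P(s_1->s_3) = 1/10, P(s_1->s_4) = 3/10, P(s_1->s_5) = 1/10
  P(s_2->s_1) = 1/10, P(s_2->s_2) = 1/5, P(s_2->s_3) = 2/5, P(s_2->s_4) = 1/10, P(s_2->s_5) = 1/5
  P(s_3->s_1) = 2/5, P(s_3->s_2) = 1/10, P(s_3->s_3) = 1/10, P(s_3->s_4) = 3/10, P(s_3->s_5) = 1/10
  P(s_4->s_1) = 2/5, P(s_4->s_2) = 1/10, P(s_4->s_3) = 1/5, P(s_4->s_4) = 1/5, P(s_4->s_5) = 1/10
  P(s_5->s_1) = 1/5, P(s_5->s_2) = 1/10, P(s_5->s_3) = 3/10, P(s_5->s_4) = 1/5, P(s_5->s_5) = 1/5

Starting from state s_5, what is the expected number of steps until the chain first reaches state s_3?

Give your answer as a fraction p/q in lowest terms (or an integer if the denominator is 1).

Answer: 35/9

Derivation:
Let h_i = expected steps to first reach s_3 from state i.
Boundary: h_s_3 = 0.
First-step equations for the other states:
  h_s_1 = 1 + 1/10*h_s_1 + 2/5*h_s_2 + 1/10*h_s_3 + 3/10*h_s_4 + 1/10*h_s_5
  h_s_2 = 1 + 1/10*h_s_1 + 1/5*h_s_2 + 2/5*h_s_3 + 1/10*h_s_4 + 1/5*h_s_5
  h_s_4 = 1 + 2/5*h_s_1 + 1/10*h_s_2 + 1/5*h_s_3 + 1/5*h_s_4 + 1/10*h_s_5
  h_s_5 = 1 + 1/5*h_s_1 + 1/10*h_s_2 + 3/10*h_s_3 + 1/5*h_s_4 + 1/5*h_s_5

Substituting h_s_3 = 0 and rearranging gives the linear system (I - Q) h = 1:
  [9/10, -2/5, -3/10, -1/10] . (h_s_1, h_s_2, h_s_4, h_s_5) = 1
  [-1/10, 4/5, -1/10, -1/5] . (h_s_1, h_s_2, h_s_4, h_s_5) = 1
  [-2/5, -1/10, 4/5, -1/10] . (h_s_1, h_s_2, h_s_4, h_s_5) = 1
  [-1/5, -1/10, -1/5, 4/5] . (h_s_1, h_s_2, h_s_4, h_s_5) = 1

Solving yields:
  h_s_1 = 485/108
  h_s_2 = 10/3
  h_s_4 = 475/108
  h_s_5 = 35/9

Starting state is s_5, so the expected hitting time is h_s_5 = 35/9.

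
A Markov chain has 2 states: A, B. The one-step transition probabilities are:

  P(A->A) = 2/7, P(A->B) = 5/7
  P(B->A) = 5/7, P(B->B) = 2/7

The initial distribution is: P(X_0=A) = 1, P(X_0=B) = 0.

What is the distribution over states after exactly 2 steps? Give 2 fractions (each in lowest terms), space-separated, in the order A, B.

Propagating the distribution step by step (d_{t+1} = d_t * P):
d_0 = (A=1, B=0)
  d_1[A] = 1*2/7 + 0*5/7 = 2/7
  d_1[B] = 1*5/7 + 0*2/7 = 5/7
d_1 = (A=2/7, B=5/7)
  d_2[A] = 2/7*2/7 + 5/7*5/7 = 29/49
  d_2[B] = 2/7*5/7 + 5/7*2/7 = 20/49
d_2 = (A=29/49, B=20/49)

Answer: 29/49 20/49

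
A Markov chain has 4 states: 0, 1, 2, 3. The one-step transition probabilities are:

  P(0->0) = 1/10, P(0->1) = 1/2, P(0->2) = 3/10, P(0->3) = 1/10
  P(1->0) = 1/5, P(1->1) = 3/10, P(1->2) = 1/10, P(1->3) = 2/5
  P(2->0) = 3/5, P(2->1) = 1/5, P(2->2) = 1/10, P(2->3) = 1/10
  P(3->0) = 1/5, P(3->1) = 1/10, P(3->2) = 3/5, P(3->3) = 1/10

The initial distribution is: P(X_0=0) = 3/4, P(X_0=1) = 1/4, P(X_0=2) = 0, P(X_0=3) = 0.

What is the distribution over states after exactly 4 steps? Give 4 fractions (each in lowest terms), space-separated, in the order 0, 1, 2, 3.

Propagating the distribution step by step (d_{t+1} = d_t * P):
d_0 = (0=3/4, 1=1/4, 2=0, 3=0)
  d_1[0] = 3/4*1/10 + 1/4*1/5 + 0*3/5 + 0*1/5 = 1/8
  d_1[1] = 3/4*1/2 + 1/4*3/10 + 0*1/5 + 0*1/10 = 9/20
  d_1[2] = 3/4*3/10 + 1/4*1/10 + 0*1/10 + 0*3/5 = 1/4
  d_1[3] = 3/4*1/10 + 1/4*2/5 + 0*1/10 + 0*1/10 = 7/40
d_1 = (0=1/8, 1=9/20, 2=1/4, 3=7/40)
  d_2[0] = 1/8*1/10 + 9/20*1/5 + 1/4*3/5 + 7/40*1/5 = 23/80
  d_2[1] = 1/8*1/2 + 9/20*3/10 + 1/4*1/5 + 7/40*1/10 = 53/200
  d_2[2] = 1/8*3/10 + 9/20*1/10 + 1/4*1/10 + 7/40*3/5 = 17/80
  d_2[3] = 1/8*1/10 + 9/20*2/5 + 1/4*1/10 + 7/40*1/10 = 47/200
d_2 = (0=23/80, 1=53/200, 2=17/80, 3=47/200)
  d_3[0] = 23/80*1/10 + 53/200*1/5 + 17/80*3/5 + 47/200*1/5 = 41/160
  d_3[1] = 23/80*1/2 + 53/200*3/10 + 17/80*1/5 + 47/200*1/10 = 1157/4000
  d_3[2] = 23/80*3/10 + 53/200*1/10 + 17/80*1/10 + 47/200*3/5 = 11/40
  d_3[3] = 23/80*1/10 + 53/200*2/5 + 17/80*1/10 + 47/200*1/10 = 359/2000
d_3 = (0=41/160, 1=1157/4000, 2=11/40, 3=359/2000)
  d_4[0] = 41/160*1/10 + 1157/4000*1/5 + 11/40*3/5 + 359/2000*1/5 = 91/320
  d_4[1] = 41/160*1/2 + 1157/4000*3/10 + 11/40*1/5 + 359/2000*1/10 = 5757/20000
  d_4[2] = 41/160*3/10 + 1157/4000*1/10 + 11/40*1/10 + 359/2000*3/5 = 241/1000
  d_4[3] = 41/160*1/10 + 1157/4000*2/5 + 11/40*1/10 + 359/2000*1/10 = 7471/40000
d_4 = (0=91/320, 1=5757/20000, 2=241/1000, 3=7471/40000)

Answer: 91/320 5757/20000 241/1000 7471/40000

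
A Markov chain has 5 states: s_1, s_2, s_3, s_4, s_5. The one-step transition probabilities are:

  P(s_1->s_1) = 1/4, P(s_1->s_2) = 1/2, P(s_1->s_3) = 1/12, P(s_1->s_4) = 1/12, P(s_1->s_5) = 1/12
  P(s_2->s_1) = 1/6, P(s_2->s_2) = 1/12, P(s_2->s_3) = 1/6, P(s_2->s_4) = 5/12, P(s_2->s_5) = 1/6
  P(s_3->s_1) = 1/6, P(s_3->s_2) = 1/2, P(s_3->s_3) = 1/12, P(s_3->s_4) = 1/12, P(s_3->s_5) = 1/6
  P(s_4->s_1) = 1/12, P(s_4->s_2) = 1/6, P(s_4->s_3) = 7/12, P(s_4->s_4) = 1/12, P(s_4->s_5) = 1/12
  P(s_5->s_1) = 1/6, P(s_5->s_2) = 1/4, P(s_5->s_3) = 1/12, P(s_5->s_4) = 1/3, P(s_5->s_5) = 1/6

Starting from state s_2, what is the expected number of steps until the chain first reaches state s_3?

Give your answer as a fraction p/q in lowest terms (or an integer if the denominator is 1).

Answer: 4108/1039

Derivation:
Let h_i = expected steps to first reach s_3 from state i.
Boundary: h_s_3 = 0.
First-step equations for the other states:
  h_s_1 = 1 + 1/4*h_s_1 + 1/2*h_s_2 + 1/12*h_s_3 + 1/12*h_s_4 + 1/12*h_s_5
  h_s_2 = 1 + 1/6*h_s_1 + 1/12*h_s_2 + 1/6*h_s_3 + 5/12*h_s_4 + 1/6*h_s_5
  h_s_4 = 1 + 1/12*h_s_1 + 1/6*h_s_2 + 7/12*h_s_3 + 1/12*h_s_4 + 1/12*h_s_5
  h_s_5 = 1 + 1/6*h_s_1 + 1/4*h_s_2 + 1/12*h_s_3 + 1/3*h_s_4 + 1/6*h_s_5

Substituting h_s_3 = 0 and rearranging gives the linear system (I - Q) h = 1:
  [3/4, -1/2, -1/12, -1/12] . (h_s_1, h_s_2, h_s_4, h_s_5) = 1
  [-1/6, 11/12, -5/12, -1/6] . (h_s_1, h_s_2, h_s_4, h_s_5) = 1
  [-1/12, -1/6, 11/12, -1/12] . (h_s_1, h_s_2, h_s_4, h_s_5) = 1
  [-1/6, -1/4, -1/3, 5/6] . (h_s_1, h_s_2, h_s_4, h_s_5) = 1

Solving yields:
  h_s_1 = 4936/1039
  h_s_2 = 4108/1039
  h_s_4 = 2744/1039
  h_s_5 = 4564/1039

Starting state is s_2, so the expected hitting time is h_s_2 = 4108/1039.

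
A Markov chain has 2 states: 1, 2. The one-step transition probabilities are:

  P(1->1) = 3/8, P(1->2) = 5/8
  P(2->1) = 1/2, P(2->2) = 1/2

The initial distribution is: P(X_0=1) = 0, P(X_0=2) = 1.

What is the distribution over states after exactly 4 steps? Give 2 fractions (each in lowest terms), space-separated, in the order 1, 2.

Propagating the distribution step by step (d_{t+1} = d_t * P):
d_0 = (1=0, 2=1)
  d_1[1] = 0*3/8 + 1*1/2 = 1/2
  d_1[2] = 0*5/8 + 1*1/2 = 1/2
d_1 = (1=1/2, 2=1/2)
  d_2[1] = 1/2*3/8 + 1/2*1/2 = 7/16
  d_2[2] = 1/2*5/8 + 1/2*1/2 = 9/16
d_2 = (1=7/16, 2=9/16)
  d_3[1] = 7/16*3/8 + 9/16*1/2 = 57/128
  d_3[2] = 7/16*5/8 + 9/16*1/2 = 71/128
d_3 = (1=57/128, 2=71/128)
  d_4[1] = 57/128*3/8 + 71/128*1/2 = 455/1024
  d_4[2] = 57/128*5/8 + 71/128*1/2 = 569/1024
d_4 = (1=455/1024, 2=569/1024)

Answer: 455/1024 569/1024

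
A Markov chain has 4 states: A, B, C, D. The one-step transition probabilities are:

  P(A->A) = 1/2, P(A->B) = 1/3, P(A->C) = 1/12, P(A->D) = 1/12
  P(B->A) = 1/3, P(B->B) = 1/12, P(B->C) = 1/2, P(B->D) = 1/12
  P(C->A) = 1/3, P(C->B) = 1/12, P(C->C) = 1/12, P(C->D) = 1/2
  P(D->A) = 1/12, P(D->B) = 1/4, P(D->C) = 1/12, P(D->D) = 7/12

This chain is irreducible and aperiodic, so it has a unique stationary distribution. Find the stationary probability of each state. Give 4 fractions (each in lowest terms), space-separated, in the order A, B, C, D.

Answer: 367/1195 253/1195 41/239 74/239

Derivation:
The stationary distribution satisfies pi = pi * P, i.e.:
  pi_A = 1/2*pi_A + 1/3*pi_B + 1/3*pi_C + 1/12*pi_D
  pi_B = 1/3*pi_A + 1/12*pi_B + 1/12*pi_C + 1/4*pi_D
  pi_C = 1/12*pi_A + 1/2*pi_B + 1/12*pi_C + 1/12*pi_D
  pi_D = 1/12*pi_A + 1/12*pi_B + 1/2*pi_C + 7/12*pi_D
with normalization: pi_A + pi_B + pi_C + pi_D = 1.

Using the first 3 balance equations plus normalization, the linear system A*pi = b is:
  [-1/2, 1/3, 1/3, 1/12] . pi = 0
  [1/3, -11/12, 1/12, 1/4] . pi = 0
  [1/12, 1/2, -11/12, 1/12] . pi = 0
  [1, 1, 1, 1] . pi = 1

Solving yields:
  pi_A = 367/1195
  pi_B = 253/1195
  pi_C = 41/239
  pi_D = 74/239

Verification (pi * P):
  367/1195*1/2 + 253/1195*1/3 + 41/239*1/3 + 74/239*1/12 = 367/1195 = pi_A  (ok)
  367/1195*1/3 + 253/1195*1/12 + 41/239*1/12 + 74/239*1/4 = 253/1195 = pi_B  (ok)
  367/1195*1/12 + 253/1195*1/2 + 41/239*1/12 + 74/239*1/12 = 41/239 = pi_C  (ok)
  367/1195*1/12 + 253/1195*1/12 + 41/239*1/2 + 74/239*7/12 = 74/239 = pi_D  (ok)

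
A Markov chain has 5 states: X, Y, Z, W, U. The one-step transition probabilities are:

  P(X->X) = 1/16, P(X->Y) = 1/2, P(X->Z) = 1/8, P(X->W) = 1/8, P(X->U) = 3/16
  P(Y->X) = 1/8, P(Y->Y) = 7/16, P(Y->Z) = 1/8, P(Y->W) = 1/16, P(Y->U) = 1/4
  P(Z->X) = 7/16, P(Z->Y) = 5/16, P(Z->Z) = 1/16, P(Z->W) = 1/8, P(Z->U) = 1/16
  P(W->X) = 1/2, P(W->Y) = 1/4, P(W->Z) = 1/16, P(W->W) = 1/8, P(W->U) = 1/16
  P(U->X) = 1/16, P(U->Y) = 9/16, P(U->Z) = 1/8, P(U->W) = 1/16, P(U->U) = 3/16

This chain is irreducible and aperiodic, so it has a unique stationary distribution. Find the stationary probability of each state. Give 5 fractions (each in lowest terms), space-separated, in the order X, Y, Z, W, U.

Answer: 12227/72031 31823/72031 8112/72031 6158/72031 13711/72031

Derivation:
The stationary distribution satisfies pi = pi * P, i.e.:
  pi_X = 1/16*pi_X + 1/8*pi_Y + 7/16*pi_Z + 1/2*pi_W + 1/16*pi_U
  pi_Y = 1/2*pi_X + 7/16*pi_Y + 5/16*pi_Z + 1/4*pi_W + 9/16*pi_U
  pi_Z = 1/8*pi_X + 1/8*pi_Y + 1/16*pi_Z + 1/16*pi_W + 1/8*pi_U
  pi_W = 1/8*pi_X + 1/16*pi_Y + 1/8*pi_Z + 1/8*pi_W + 1/16*pi_U
  pi_U = 3/16*pi_X + 1/4*pi_Y + 1/16*pi_Z + 1/16*pi_W + 3/16*pi_U
with normalization: pi_X + pi_Y + pi_Z + pi_W + pi_U = 1.

Using the first 4 balance equations plus normalization, the linear system A*pi = b is:
  [-15/16, 1/8, 7/16, 1/2, 1/16] . pi = 0
  [1/2, -9/16, 5/16, 1/4, 9/16] . pi = 0
  [1/8, 1/8, -15/16, 1/16, 1/8] . pi = 0
  [1/8, 1/16, 1/8, -7/8, 1/16] . pi = 0
  [1, 1, 1, 1, 1] . pi = 1

Solving yields:
  pi_X = 12227/72031
  pi_Y = 31823/72031
  pi_Z = 8112/72031
  pi_W = 6158/72031
  pi_U = 13711/72031

Verification (pi * P):
  12227/72031*1/16 + 31823/72031*1/8 + 8112/72031*7/16 + 6158/72031*1/2 + 13711/72031*1/16 = 12227/72031 = pi_X  (ok)
  12227/72031*1/2 + 31823/72031*7/16 + 8112/72031*5/16 + 6158/72031*1/4 + 13711/72031*9/16 = 31823/72031 = pi_Y  (ok)
  12227/72031*1/8 + 31823/72031*1/8 + 8112/72031*1/16 + 6158/72031*1/16 + 13711/72031*1/8 = 8112/72031 = pi_Z  (ok)
  12227/72031*1/8 + 31823/72031*1/16 + 8112/72031*1/8 + 6158/72031*1/8 + 13711/72031*1/16 = 6158/72031 = pi_W  (ok)
  12227/72031*3/16 + 31823/72031*1/4 + 8112/72031*1/16 + 6158/72031*1/16 + 13711/72031*3/16 = 13711/72031 = pi_U  (ok)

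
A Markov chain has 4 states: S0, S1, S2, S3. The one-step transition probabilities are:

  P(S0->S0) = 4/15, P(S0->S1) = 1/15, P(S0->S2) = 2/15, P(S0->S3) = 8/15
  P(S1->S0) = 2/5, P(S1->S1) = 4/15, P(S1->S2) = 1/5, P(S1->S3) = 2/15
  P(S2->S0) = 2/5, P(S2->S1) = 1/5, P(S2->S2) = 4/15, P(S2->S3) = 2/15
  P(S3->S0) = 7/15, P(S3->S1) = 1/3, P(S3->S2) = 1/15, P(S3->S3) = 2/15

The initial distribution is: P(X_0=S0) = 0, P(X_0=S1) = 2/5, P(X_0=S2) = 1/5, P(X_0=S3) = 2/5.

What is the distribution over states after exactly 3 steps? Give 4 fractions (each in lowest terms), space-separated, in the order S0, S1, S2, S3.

Propagating the distribution step by step (d_{t+1} = d_t * P):
d_0 = (S0=0, S1=2/5, S2=1/5, S3=2/5)
  d_1[S0] = 0*4/15 + 2/5*2/5 + 1/5*2/5 + 2/5*7/15 = 32/75
  d_1[S1] = 0*1/15 + 2/5*4/15 + 1/5*1/5 + 2/5*1/3 = 7/25
  d_1[S2] = 0*2/15 + 2/5*1/5 + 1/5*4/15 + 2/5*1/15 = 4/25
  d_1[S3] = 0*8/15 + 2/5*2/15 + 1/5*2/15 + 2/5*2/15 = 2/15
d_1 = (S0=32/75, S1=7/25, S2=4/25, S3=2/15)
  d_2[S0] = 32/75*4/15 + 7/25*2/5 + 4/25*2/5 + 2/15*7/15 = 44/125
  d_2[S1] = 32/75*1/15 + 7/25*4/15 + 4/25*1/5 + 2/15*1/3 = 202/1125
  d_2[S2] = 32/75*2/15 + 7/25*1/5 + 4/25*4/15 + 2/15*1/15 = 37/225
  d_2[S3] = 32/75*8/15 + 7/25*2/15 + 4/25*2/15 + 2/15*2/15 = 38/125
d_2 = (S0=44/125, S1=202/1125, S2=37/225, S3=38/125)
  d_3[S0] = 44/125*4/15 + 202/1125*2/5 + 37/225*2/5 + 38/125*7/15 = 28/75
  d_3[S1] = 44/125*1/15 + 202/1125*4/15 + 37/225*1/5 + 38/125*1/3 = 3469/16875
  d_3[S2] = 44/125*2/15 + 202/1125*1/5 + 37/225*4/15 + 38/125*1/15 = 496/3375
  d_3[S3] = 44/125*8/15 + 202/1125*2/15 + 37/225*2/15 + 38/125*2/15 = 514/1875
d_3 = (S0=28/75, S1=3469/16875, S2=496/3375, S3=514/1875)

Answer: 28/75 3469/16875 496/3375 514/1875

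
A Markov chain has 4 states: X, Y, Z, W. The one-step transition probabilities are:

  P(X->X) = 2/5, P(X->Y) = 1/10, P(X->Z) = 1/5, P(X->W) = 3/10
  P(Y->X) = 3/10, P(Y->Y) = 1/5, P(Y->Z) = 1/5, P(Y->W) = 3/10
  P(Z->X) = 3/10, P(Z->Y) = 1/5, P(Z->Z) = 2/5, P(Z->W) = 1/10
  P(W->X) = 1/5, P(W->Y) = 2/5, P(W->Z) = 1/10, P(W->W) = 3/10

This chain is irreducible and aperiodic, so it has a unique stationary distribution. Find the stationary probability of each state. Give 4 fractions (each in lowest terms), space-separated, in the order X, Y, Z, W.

Answer: 107/351 155/702 17/78 10/39

Derivation:
The stationary distribution satisfies pi = pi * P, i.e.:
  pi_X = 2/5*pi_X + 3/10*pi_Y + 3/10*pi_Z + 1/5*pi_W
  pi_Y = 1/10*pi_X + 1/5*pi_Y + 1/5*pi_Z + 2/5*pi_W
  pi_Z = 1/5*pi_X + 1/5*pi_Y + 2/5*pi_Z + 1/10*pi_W
  pi_W = 3/10*pi_X + 3/10*pi_Y + 1/10*pi_Z + 3/10*pi_W
with normalization: pi_X + pi_Y + pi_Z + pi_W = 1.

Using the first 3 balance equations plus normalization, the linear system A*pi = b is:
  [-3/5, 3/10, 3/10, 1/5] . pi = 0
  [1/10, -4/5, 1/5, 2/5] . pi = 0
  [1/5, 1/5, -3/5, 1/10] . pi = 0
  [1, 1, 1, 1] . pi = 1

Solving yields:
  pi_X = 107/351
  pi_Y = 155/702
  pi_Z = 17/78
  pi_W = 10/39

Verification (pi * P):
  107/351*2/5 + 155/702*3/10 + 17/78*3/10 + 10/39*1/5 = 107/351 = pi_X  (ok)
  107/351*1/10 + 155/702*1/5 + 17/78*1/5 + 10/39*2/5 = 155/702 = pi_Y  (ok)
  107/351*1/5 + 155/702*1/5 + 17/78*2/5 + 10/39*1/10 = 17/78 = pi_Z  (ok)
  107/351*3/10 + 155/702*3/10 + 17/78*1/10 + 10/39*3/10 = 10/39 = pi_W  (ok)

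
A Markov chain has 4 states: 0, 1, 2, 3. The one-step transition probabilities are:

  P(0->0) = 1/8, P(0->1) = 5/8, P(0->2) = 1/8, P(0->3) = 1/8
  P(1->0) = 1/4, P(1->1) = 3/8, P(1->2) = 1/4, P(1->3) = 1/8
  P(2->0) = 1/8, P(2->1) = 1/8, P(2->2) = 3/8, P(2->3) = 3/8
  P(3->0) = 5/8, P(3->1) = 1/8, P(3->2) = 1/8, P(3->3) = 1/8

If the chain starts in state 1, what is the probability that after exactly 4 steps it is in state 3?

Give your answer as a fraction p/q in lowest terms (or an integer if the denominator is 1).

Answer: 93/512

Derivation:
Computing P^4 by repeated multiplication:
P^1 =
  0: [1/8, 5/8, 1/8, 1/8]
  1: [1/4, 3/8, 1/4, 1/8]
  2: [1/8, 1/8, 3/8, 3/8]
  3: [5/8, 1/8, 1/8, 1/8]
P^2 =
  0: [17/64, 11/32, 15/64, 5/32]
  1: [15/64, 11/32, 15/64, 3/16]
  2: [21/64, 7/32, 15/64, 7/32]
  3: [13/64, 15/32, 11/64, 5/32]
P^3 =
  0: [63/256, 11/32, 29/128, 47/256]
  1: [67/256, 21/64, 29/128, 47/256]
  2: [67/256, 11/32, 27/128, 47/256]
  3: [67/256, 11/32, 29/128, 43/256]
P^4 =
  0: [133/512, 171/512, 115/512, 93/512]
  1: [33/128, 173/512, 57/256, 93/512]
  2: [133/512, 175/512, 113/512, 91/512]
  3: [129/512, 175/512, 115/512, 93/512]

(P^4)[1 -> 3] = 93/512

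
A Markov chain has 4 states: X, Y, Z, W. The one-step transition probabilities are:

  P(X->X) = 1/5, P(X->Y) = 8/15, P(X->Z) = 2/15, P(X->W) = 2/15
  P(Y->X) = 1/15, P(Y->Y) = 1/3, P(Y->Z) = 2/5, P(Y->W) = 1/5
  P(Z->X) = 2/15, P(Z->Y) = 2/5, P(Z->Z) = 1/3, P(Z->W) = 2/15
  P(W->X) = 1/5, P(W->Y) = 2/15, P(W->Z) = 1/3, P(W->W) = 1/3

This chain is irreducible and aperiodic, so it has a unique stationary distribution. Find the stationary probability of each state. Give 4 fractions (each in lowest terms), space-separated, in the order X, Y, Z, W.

The stationary distribution satisfies pi = pi * P, i.e.:
  pi_X = 1/5*pi_X + 1/15*pi_Y + 2/15*pi_Z + 1/5*pi_W
  pi_Y = 8/15*pi_X + 1/3*pi_Y + 2/5*pi_Z + 2/15*pi_W
  pi_Z = 2/15*pi_X + 2/5*pi_Y + 1/3*pi_Z + 1/3*pi_W
  pi_W = 2/15*pi_X + 1/5*pi_Y + 2/15*pi_Z + 1/3*pi_W
with normalization: pi_X + pi_Y + pi_Z + pi_W = 1.

Using the first 3 balance equations plus normalization, the linear system A*pi = b is:
  [-4/5, 1/15, 2/15, 1/5] . pi = 0
  [8/15, -2/3, 2/5, 2/15] . pi = 0
  [2/15, 2/5, -2/3, 1/3] . pi = 0
  [1, 1, 1, 1] . pi = 1

Solving yields:
  pi_X = 61/461
  pi_Y = 158/461
  pi_Z = 152/461
  pi_W = 90/461

Verification (pi * P):
  61/461*1/5 + 158/461*1/15 + 152/461*2/15 + 90/461*1/5 = 61/461 = pi_X  (ok)
  61/461*8/15 + 158/461*1/3 + 152/461*2/5 + 90/461*2/15 = 158/461 = pi_Y  (ok)
  61/461*2/15 + 158/461*2/5 + 152/461*1/3 + 90/461*1/3 = 152/461 = pi_Z  (ok)
  61/461*2/15 + 158/461*1/5 + 152/461*2/15 + 90/461*1/3 = 90/461 = pi_W  (ok)

Answer: 61/461 158/461 152/461 90/461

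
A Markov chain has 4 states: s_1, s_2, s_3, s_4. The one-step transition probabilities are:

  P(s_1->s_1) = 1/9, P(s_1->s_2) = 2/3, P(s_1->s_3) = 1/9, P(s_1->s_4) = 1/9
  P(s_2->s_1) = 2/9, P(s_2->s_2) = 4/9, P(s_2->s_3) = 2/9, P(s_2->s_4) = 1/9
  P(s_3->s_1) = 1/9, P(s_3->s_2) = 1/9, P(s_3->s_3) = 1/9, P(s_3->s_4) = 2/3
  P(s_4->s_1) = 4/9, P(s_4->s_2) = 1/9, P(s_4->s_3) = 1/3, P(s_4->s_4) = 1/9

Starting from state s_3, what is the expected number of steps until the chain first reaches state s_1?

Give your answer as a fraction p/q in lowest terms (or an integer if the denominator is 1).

Let h_i = expected steps to first reach s_1 from state i.
Boundary: h_s_1 = 0.
First-step equations for the other states:
  h_s_2 = 1 + 2/9*h_s_1 + 4/9*h_s_2 + 2/9*h_s_3 + 1/9*h_s_4
  h_s_3 = 1 + 1/9*h_s_1 + 1/9*h_s_2 + 1/9*h_s_3 + 2/3*h_s_4
  h_s_4 = 1 + 4/9*h_s_1 + 1/9*h_s_2 + 1/3*h_s_3 + 1/9*h_s_4

Substituting h_s_1 = 0 and rearranging gives the linear system (I - Q) h = 1:
  [5/9, -2/9, -1/9] . (h_s_2, h_s_3, h_s_4) = 1
  [-1/9, 8/9, -2/3] . (h_s_2, h_s_3, h_s_4) = 1
  [-1/9, -1/3, 8/9] . (h_s_2, h_s_3, h_s_4) = 1

Solving yields:
  h_s_2 = 765/191
  h_s_3 = 756/191
  h_s_4 = 594/191

Starting state is s_3, so the expected hitting time is h_s_3 = 756/191.

Answer: 756/191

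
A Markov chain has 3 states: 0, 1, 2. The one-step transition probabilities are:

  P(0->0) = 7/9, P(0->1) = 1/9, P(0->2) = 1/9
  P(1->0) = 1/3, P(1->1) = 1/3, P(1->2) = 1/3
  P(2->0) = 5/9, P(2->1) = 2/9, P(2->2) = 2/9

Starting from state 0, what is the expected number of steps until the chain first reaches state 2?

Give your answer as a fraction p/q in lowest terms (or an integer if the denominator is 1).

Answer: 7

Derivation:
Let h_i = expected steps to first reach 2 from state i.
Boundary: h_2 = 0.
First-step equations for the other states:
  h_0 = 1 + 7/9*h_0 + 1/9*h_1 + 1/9*h_2
  h_1 = 1 + 1/3*h_0 + 1/3*h_1 + 1/3*h_2

Substituting h_2 = 0 and rearranging gives the linear system (I - Q) h = 1:
  [2/9, -1/9] . (h_0, h_1) = 1
  [-1/3, 2/3] . (h_0, h_1) = 1

Solving yields:
  h_0 = 7
  h_1 = 5

Starting state is 0, so the expected hitting time is h_0 = 7.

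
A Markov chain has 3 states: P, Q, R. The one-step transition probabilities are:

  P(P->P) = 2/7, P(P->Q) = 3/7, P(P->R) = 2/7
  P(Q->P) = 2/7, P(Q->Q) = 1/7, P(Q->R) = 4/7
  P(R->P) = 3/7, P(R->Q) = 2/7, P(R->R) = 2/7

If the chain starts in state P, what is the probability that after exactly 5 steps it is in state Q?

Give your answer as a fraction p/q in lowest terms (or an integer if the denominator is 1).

Answer: 4909/16807

Derivation:
Computing P^5 by repeated multiplication:
P^1 =
  P: [2/7, 3/7, 2/7]
  Q: [2/7, 1/7, 4/7]
  R: [3/7, 2/7, 2/7]
P^2 =
  P: [16/49, 13/49, 20/49]
  Q: [18/49, 15/49, 16/49]
  R: [16/49, 15/49, 18/49]
P^3 =
  P: [118/343, 101/343, 124/343]
  Q: [114/343, 101/343, 128/343]
  R: [116/343, 99/343, 128/343]
P^4 =
  P: [810/2401, 703/2401, 888/2401]
  Q: [814/2401, 699/2401, 888/2401]
  R: [814/2401, 703/2401, 884/2401]
P^5 =
  P: [5690/16807, 4909/16807, 6208/16807]
  Q: [5690/16807, 4917/16807, 6200/16807]
  R: [5686/16807, 4913/16807, 6208/16807]

(P^5)[P -> Q] = 4909/16807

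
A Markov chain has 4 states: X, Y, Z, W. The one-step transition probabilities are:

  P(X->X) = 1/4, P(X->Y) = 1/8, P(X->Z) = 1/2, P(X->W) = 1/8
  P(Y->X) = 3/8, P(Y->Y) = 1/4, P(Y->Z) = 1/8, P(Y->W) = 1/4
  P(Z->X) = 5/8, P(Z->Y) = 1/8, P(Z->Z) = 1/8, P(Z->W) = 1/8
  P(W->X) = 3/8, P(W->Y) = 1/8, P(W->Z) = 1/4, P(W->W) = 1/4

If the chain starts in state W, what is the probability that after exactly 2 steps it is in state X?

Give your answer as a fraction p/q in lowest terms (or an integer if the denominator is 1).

Computing P^2 by repeated multiplication:
P^1 =
  X: [1/4, 1/8, 1/2, 1/8]
  Y: [3/8, 1/4, 1/8, 1/4]
  Z: [5/8, 1/8, 1/8, 1/8]
  W: [3/8, 1/8, 1/4, 1/4]
P^2 =
  X: [15/32, 9/64, 15/64, 5/32]
  Y: [23/64, 5/32, 19/64, 3/16]
  Z: [21/64, 9/64, 3/8, 5/32]
  W: [25/64, 9/64, 19/64, 11/64]

(P^2)[W -> X] = 25/64

Answer: 25/64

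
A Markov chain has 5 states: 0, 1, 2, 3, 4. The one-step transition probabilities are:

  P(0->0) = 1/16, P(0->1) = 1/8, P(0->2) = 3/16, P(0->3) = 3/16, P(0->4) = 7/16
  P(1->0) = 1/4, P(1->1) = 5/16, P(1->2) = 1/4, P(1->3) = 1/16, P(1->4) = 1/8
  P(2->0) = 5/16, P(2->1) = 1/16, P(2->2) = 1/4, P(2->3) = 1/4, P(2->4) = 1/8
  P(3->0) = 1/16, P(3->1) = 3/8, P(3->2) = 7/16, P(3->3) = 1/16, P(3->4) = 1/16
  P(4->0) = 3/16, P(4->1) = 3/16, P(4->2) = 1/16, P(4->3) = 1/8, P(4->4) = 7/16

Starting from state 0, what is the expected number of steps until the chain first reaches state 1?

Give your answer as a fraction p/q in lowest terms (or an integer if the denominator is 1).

Answer: 31632/5447

Derivation:
Let h_i = expected steps to first reach 1 from state i.
Boundary: h_1 = 0.
First-step equations for the other states:
  h_0 = 1 + 1/16*h_0 + 1/8*h_1 + 3/16*h_2 + 3/16*h_3 + 7/16*h_4
  h_2 = 1 + 5/16*h_0 + 1/16*h_1 + 1/4*h_2 + 1/4*h_3 + 1/8*h_4
  h_3 = 1 + 1/16*h_0 + 3/8*h_1 + 7/16*h_2 + 1/16*h_3 + 1/16*h_4
  h_4 = 1 + 3/16*h_0 + 3/16*h_1 + 1/16*h_2 + 1/8*h_3 + 7/16*h_4

Substituting h_1 = 0 and rearranging gives the linear system (I - Q) h = 1:
  [15/16, -3/16, -3/16, -7/16] . (h_0, h_2, h_3, h_4) = 1
  [-5/16, 3/4, -1/4, -1/8] . (h_0, h_2, h_3, h_4) = 1
  [-1/16, -7/16, 15/16, -1/16] . (h_0, h_2, h_3, h_4) = 1
  [-3/16, -1/16, -1/8, 9/16] . (h_0, h_2, h_3, h_4) = 1

Solving yields:
  h_0 = 31632/5447
  h_2 = 33984/5447
  h_3 = 25760/5447
  h_4 = 29728/5447

Starting state is 0, so the expected hitting time is h_0 = 31632/5447.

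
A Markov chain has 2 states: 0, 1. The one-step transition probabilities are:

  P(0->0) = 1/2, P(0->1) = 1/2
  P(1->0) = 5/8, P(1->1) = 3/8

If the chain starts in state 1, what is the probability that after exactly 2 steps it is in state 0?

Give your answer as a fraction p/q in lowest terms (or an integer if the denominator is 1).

Computing P^2 by repeated multiplication:
P^1 =
  0: [1/2, 1/2]
  1: [5/8, 3/8]
P^2 =
  0: [9/16, 7/16]
  1: [35/64, 29/64]

(P^2)[1 -> 0] = 35/64

Answer: 35/64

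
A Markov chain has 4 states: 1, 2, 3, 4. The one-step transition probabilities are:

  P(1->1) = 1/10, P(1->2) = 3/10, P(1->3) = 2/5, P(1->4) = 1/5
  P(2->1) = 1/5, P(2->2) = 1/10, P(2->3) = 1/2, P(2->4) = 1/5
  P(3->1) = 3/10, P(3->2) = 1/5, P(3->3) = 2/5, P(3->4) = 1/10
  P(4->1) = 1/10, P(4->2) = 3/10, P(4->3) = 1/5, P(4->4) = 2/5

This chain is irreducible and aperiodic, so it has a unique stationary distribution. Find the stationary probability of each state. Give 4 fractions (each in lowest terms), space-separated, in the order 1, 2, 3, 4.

The stationary distribution satisfies pi = pi * P, i.e.:
  pi_1 = 1/10*pi_1 + 1/5*pi_2 + 3/10*pi_3 + 1/10*pi_4
  pi_2 = 3/10*pi_1 + 1/10*pi_2 + 1/5*pi_3 + 3/10*pi_4
  pi_3 = 2/5*pi_1 + 1/2*pi_2 + 2/5*pi_3 + 1/5*pi_4
  pi_4 = 1/5*pi_1 + 1/5*pi_2 + 1/10*pi_3 + 2/5*pi_4
with normalization: pi_1 + pi_2 + pi_3 + pi_4 = 1.

Using the first 3 balance equations plus normalization, the linear system A*pi = b is:
  [-9/10, 1/5, 3/10, 1/10] . pi = 0
  [3/10, -9/10, 1/5, 3/10] . pi = 0
  [2/5, 1/2, -3/5, 1/5] . pi = 0
  [1, 1, 1, 1] . pi = 1

Solving yields:
  pi_1 = 187/944
  pi_2 = 103/472
  pi_3 = 45/118
  pi_4 = 191/944

Verification (pi * P):
  187/944*1/10 + 103/472*1/5 + 45/118*3/10 + 191/944*1/10 = 187/944 = pi_1  (ok)
  187/944*3/10 + 103/472*1/10 + 45/118*1/5 + 191/944*3/10 = 103/472 = pi_2  (ok)
  187/944*2/5 + 103/472*1/2 + 45/118*2/5 + 191/944*1/5 = 45/118 = pi_3  (ok)
  187/944*1/5 + 103/472*1/5 + 45/118*1/10 + 191/944*2/5 = 191/944 = pi_4  (ok)

Answer: 187/944 103/472 45/118 191/944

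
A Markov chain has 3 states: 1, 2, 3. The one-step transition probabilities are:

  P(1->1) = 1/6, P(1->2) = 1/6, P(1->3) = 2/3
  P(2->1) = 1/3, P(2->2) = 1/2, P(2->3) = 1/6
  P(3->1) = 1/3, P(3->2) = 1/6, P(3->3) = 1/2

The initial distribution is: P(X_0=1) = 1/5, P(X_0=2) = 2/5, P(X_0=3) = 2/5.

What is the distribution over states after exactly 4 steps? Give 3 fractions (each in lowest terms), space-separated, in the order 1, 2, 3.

Propagating the distribution step by step (d_{t+1} = d_t * P):
d_0 = (1=1/5, 2=2/5, 3=2/5)
  d_1[1] = 1/5*1/6 + 2/5*1/3 + 2/5*1/3 = 3/10
  d_1[2] = 1/5*1/6 + 2/5*1/2 + 2/5*1/6 = 3/10
  d_1[3] = 1/5*2/3 + 2/5*1/6 + 2/5*1/2 = 2/5
d_1 = (1=3/10, 2=3/10, 3=2/5)
  d_2[1] = 3/10*1/6 + 3/10*1/3 + 2/5*1/3 = 17/60
  d_2[2] = 3/10*1/6 + 3/10*1/2 + 2/5*1/6 = 4/15
  d_2[3] = 3/10*2/3 + 3/10*1/6 + 2/5*1/2 = 9/20
d_2 = (1=17/60, 2=4/15, 3=9/20)
  d_3[1] = 17/60*1/6 + 4/15*1/3 + 9/20*1/3 = 103/360
  d_3[2] = 17/60*1/6 + 4/15*1/2 + 9/20*1/6 = 23/90
  d_3[3] = 17/60*2/3 + 4/15*1/6 + 9/20*1/2 = 11/24
d_3 = (1=103/360, 2=23/90, 3=11/24)
  d_4[1] = 103/360*1/6 + 23/90*1/3 + 11/24*1/3 = 617/2160
  d_4[2] = 103/360*1/6 + 23/90*1/2 + 11/24*1/6 = 34/135
  d_4[3] = 103/360*2/3 + 23/90*1/6 + 11/24*1/2 = 37/80
d_4 = (1=617/2160, 2=34/135, 3=37/80)

Answer: 617/2160 34/135 37/80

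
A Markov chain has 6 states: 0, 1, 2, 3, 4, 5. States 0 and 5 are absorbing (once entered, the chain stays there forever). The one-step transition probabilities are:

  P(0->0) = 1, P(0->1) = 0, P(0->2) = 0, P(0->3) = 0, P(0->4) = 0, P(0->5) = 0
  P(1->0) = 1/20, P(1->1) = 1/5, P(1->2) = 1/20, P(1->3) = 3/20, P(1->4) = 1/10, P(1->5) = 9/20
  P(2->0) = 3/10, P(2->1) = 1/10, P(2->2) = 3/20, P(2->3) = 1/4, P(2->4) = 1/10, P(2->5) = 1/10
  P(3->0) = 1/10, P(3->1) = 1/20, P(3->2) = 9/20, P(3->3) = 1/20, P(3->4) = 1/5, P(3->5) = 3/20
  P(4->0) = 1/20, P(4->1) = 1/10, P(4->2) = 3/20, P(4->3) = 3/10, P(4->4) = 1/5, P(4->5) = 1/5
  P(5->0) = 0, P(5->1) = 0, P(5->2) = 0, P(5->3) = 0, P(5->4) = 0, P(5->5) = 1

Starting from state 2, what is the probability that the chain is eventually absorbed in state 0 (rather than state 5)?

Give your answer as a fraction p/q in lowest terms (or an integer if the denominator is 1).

Let a_i = P(absorbed in 0 | start in state i).
Boundary conditions: a_0 = 1, a_5 = 0.
For each transient state i, a_i = sum_j P(i->j) * a_j:
  a_1 = 1/20*a_0 + 1/5*a_1 + 1/20*a_2 + 3/20*a_3 + 1/10*a_4 + 9/20*a_5
  a_2 = 3/10*a_0 + 1/10*a_1 + 3/20*a_2 + 1/4*a_3 + 1/10*a_4 + 1/10*a_5
  a_3 = 1/10*a_0 + 1/20*a_1 + 9/20*a_2 + 1/20*a_3 + 1/5*a_4 + 3/20*a_5
  a_4 = 1/20*a_0 + 1/10*a_1 + 3/20*a_2 + 3/10*a_3 + 1/5*a_4 + 1/5*a_5

Substituting a_0 = 1 and a_5 = 0, rearrange to (I - Q) a = r where r[i] = P(i -> 0):
  [4/5, -1/20, -3/20, -1/10] . (a_1, a_2, a_3, a_4) = 1/20
  [-1/10, 17/20, -1/4, -1/10] . (a_1, a_2, a_3, a_4) = 3/10
  [-1/20, -9/20, 19/20, -1/5] . (a_1, a_2, a_3, a_4) = 1/10
  [-1/10, -3/20, -3/10, 4/5] . (a_1, a_2, a_3, a_4) = 1/20

Solving yields:
  a_1 = 6349/27660
  a_2 = 1287/2305
  a_3 = 847/1844
  a_4 = 4073/11064

Starting state is 2, so the absorption probability is a_2 = 1287/2305.

Answer: 1287/2305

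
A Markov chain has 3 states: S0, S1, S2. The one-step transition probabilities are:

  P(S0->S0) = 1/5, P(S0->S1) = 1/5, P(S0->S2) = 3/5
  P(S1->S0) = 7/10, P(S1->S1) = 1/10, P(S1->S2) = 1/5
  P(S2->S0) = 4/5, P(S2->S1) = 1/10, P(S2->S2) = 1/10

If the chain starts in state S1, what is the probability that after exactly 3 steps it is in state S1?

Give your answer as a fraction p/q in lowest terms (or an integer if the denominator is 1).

Answer: 137/1000

Derivation:
Computing P^3 by repeated multiplication:
P^1 =
  S0: [1/5, 1/5, 3/5]
  S1: [7/10, 1/10, 1/5]
  S2: [4/5, 1/10, 1/10]
P^2 =
  S0: [33/50, 3/25, 11/50]
  S1: [37/100, 17/100, 23/50]
  S2: [31/100, 9/50, 51/100]
P^3 =
  S0: [49/125, 83/500, 221/500]
  S1: [561/1000, 137/1000, 151/500]
  S2: [149/250, 131/1000, 273/1000]

(P^3)[S1 -> S1] = 137/1000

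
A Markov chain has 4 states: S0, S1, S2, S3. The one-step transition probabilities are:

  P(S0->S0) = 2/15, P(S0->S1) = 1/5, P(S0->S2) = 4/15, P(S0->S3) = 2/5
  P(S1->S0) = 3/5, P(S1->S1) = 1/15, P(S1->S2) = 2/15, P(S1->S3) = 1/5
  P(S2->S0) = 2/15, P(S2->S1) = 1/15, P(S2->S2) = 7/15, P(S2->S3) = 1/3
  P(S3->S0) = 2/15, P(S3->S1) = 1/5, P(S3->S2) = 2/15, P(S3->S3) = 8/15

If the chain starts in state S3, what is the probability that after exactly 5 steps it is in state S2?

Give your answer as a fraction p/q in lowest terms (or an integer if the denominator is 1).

Answer: 181988/759375

Derivation:
Computing P^5 by repeated multiplication:
P^1 =
  S0: [2/15, 1/5, 4/15, 2/5]
  S1: [3/5, 1/15, 2/15, 1/5]
  S2: [2/15, 1/15, 7/15, 1/3]
  S3: [2/15, 1/5, 2/15, 8/15]
P^2 =
  S0: [17/75, 31/225, 6/25, 89/225]
  S1: [37/225, 13/75, 58/225, 91/225]
  S2: [37/225, 29/225, 23/75, 2/5]
  S3: [17/75, 7/45, 44/225, 19/45]
P^3 =
  S0: [667/3375, 101/675, 274/1125, 1381/3375]
  S1: [241/1125, 481/3375, 814/3375, 1357/3375]
  S2: [653/3375, 479/3375, 869/3375, 458/1125]
  S3: [139/675, 517/3375, 772/3375, 1391/3375]
P^4 =
  S0: [2057/10125, 7471/50625, 12194/50625, 827/2025]
  S1: [10117/50625, 1507/10125, 12266/50625, 20707/50625]
  S2: [10103/50625, 7429/50625, 12401/50625, 20692/50625]
  S3: [10369/50625, 7547/50625, 32/135, 767/1875]
P^5 =
  S0: [153547/759375, 2501/16875, 1354/5625, 310493/759375]
  S1: [30799/151875, 112273/759375, 60938/253125, 34477/84375]
  S2: [153253/759375, 7481/50625, 183461/759375, 11498/28125]
  S3: [154079/759375, 112781/759375, 181988/759375, 11501/28125]

(P^5)[S3 -> S2] = 181988/759375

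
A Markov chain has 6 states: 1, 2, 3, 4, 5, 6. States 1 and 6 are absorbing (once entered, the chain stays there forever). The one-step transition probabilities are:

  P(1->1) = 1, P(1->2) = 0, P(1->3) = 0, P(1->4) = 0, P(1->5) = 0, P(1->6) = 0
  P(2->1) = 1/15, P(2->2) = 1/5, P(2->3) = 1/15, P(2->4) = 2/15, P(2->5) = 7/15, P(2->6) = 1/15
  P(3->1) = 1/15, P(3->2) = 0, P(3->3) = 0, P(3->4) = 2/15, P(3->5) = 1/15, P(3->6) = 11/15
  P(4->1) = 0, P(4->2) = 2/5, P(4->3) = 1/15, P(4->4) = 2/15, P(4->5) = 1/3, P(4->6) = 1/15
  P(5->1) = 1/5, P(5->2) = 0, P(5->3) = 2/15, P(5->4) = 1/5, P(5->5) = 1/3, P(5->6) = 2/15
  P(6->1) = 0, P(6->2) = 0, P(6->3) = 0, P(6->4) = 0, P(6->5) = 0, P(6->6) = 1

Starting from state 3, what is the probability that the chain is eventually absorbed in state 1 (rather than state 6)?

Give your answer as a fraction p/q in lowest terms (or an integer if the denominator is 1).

Let a_i = P(absorbed in 1 | start in state i).
Boundary conditions: a_1 = 1, a_6 = 0.
For each transient state i, a_i = sum_j P(i->j) * a_j:
  a_2 = 1/15*a_1 + 1/5*a_2 + 1/15*a_3 + 2/15*a_4 + 7/15*a_5 + 1/15*a_6
  a_3 = 1/15*a_1 + 0*a_2 + 0*a_3 + 2/15*a_4 + 1/15*a_5 + 11/15*a_6
  a_4 = 0*a_1 + 2/5*a_2 + 1/15*a_3 + 2/15*a_4 + 1/3*a_5 + 1/15*a_6
  a_5 = 1/5*a_1 + 0*a_2 + 2/15*a_3 + 1/5*a_4 + 1/3*a_5 + 2/15*a_6

Substituting a_1 = 1 and a_6 = 0, rearrange to (I - Q) a = r where r[i] = P(i -> 1):
  [4/5, -1/15, -2/15, -7/15] . (a_2, a_3, a_4, a_5) = 1/15
  [0, 1, -2/15, -1/15] . (a_2, a_3, a_4, a_5) = 1/15
  [-2/5, -1/15, 13/15, -1/3] . (a_2, a_3, a_4, a_5) = 0
  [0, -2/15, -1/5, 2/3] . (a_2, a_3, a_4, a_5) = 1/5

Solving yields:
  a_2 = 1648/3975
  a_3 = 193/1325
  a_4 = 493/1325
  a_5 = 584/1325

Starting state is 3, so the absorption probability is a_3 = 193/1325.

Answer: 193/1325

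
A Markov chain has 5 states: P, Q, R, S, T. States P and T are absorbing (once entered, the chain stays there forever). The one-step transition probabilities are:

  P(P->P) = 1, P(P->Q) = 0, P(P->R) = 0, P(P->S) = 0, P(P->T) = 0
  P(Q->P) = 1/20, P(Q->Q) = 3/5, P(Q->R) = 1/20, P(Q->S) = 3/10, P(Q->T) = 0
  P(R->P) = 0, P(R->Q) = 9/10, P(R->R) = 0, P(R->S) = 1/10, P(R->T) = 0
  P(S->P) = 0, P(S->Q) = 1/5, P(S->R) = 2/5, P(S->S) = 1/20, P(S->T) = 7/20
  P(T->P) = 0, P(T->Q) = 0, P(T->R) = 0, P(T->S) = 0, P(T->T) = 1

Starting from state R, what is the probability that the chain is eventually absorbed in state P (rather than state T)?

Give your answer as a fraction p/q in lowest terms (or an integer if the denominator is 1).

Let a_i = P(absorbed in P | start in state i).
Boundary conditions: a_P = 1, a_T = 0.
For each transient state i, a_i = sum_j P(i->j) * a_j:
  a_Q = 1/20*a_P + 3/5*a_Q + 1/20*a_R + 3/10*a_S + 0*a_T
  a_R = 0*a_P + 9/10*a_Q + 0*a_R + 1/10*a_S + 0*a_T
  a_S = 0*a_P + 1/5*a_Q + 2/5*a_R + 1/20*a_S + 7/20*a_T

Substituting a_P = 1 and a_T = 0, rearrange to (I - Q) a = r where r[i] = P(i -> P):
  [2/5, -1/20, -3/10] . (a_Q, a_R, a_S) = 1/20
  [-9/10, 1, -1/10] . (a_Q, a_R, a_S) = 0
  [-1/5, -2/5, 19/20] . (a_Q, a_R, a_S) = 0

Solving yields:
  a_Q = 26/87
  a_R = 25/87
  a_S = 16/87

Starting state is R, so the absorption probability is a_R = 25/87.

Answer: 25/87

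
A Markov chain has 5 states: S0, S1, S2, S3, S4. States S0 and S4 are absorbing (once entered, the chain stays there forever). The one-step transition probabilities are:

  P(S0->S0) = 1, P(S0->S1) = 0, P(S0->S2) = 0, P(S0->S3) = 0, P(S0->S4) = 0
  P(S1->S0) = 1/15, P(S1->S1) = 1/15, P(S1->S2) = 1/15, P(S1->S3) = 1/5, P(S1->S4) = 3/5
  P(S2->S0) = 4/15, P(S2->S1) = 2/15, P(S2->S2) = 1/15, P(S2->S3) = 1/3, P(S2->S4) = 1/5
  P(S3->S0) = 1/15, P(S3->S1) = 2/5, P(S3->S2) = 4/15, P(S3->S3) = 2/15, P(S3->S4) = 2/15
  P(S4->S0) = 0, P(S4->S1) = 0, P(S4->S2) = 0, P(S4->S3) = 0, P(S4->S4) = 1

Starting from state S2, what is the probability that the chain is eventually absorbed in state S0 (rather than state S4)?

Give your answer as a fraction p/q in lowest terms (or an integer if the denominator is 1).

Let a_i = P(absorbed in S0 | start in state i).
Boundary conditions: a_S0 = 1, a_S4 = 0.
For each transient state i, a_i = sum_j P(i->j) * a_j:
  a_S1 = 1/15*a_S0 + 1/15*a_S1 + 1/15*a_S2 + 1/5*a_S3 + 3/5*a_S4
  a_S2 = 4/15*a_S0 + 2/15*a_S1 + 1/15*a_S2 + 1/3*a_S3 + 1/5*a_S4
  a_S3 = 1/15*a_S0 + 2/5*a_S1 + 4/15*a_S2 + 2/15*a_S3 + 2/15*a_S4

Substituting a_S0 = 1 and a_S4 = 0, rearrange to (I - Q) a = r where r[i] = P(i -> S0):
  [14/15, -1/15, -1/5] . (a_S1, a_S2, a_S3) = 1/15
  [-2/15, 14/15, -1/3] . (a_S1, a_S2, a_S3) = 4/15
  [-2/5, -4/15, 13/15] . (a_S1, a_S2, a_S3) = 1/15

Solving yields:
  a_S1 = 309/1936
  a_S2 = 197/484
  a_S3 = 267/968

Starting state is S2, so the absorption probability is a_S2 = 197/484.

Answer: 197/484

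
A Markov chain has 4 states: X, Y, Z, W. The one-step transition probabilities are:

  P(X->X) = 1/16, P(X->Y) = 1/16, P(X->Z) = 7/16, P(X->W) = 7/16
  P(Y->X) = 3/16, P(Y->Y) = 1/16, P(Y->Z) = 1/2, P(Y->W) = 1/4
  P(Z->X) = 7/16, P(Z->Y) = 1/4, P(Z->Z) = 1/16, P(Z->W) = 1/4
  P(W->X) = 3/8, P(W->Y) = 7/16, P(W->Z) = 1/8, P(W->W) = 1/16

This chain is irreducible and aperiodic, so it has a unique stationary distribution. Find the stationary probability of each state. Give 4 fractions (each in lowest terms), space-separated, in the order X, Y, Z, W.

Answer: 2099/7807 1624/7807 57/211 1975/7807

Derivation:
The stationary distribution satisfies pi = pi * P, i.e.:
  pi_X = 1/16*pi_X + 3/16*pi_Y + 7/16*pi_Z + 3/8*pi_W
  pi_Y = 1/16*pi_X + 1/16*pi_Y + 1/4*pi_Z + 7/16*pi_W
  pi_Z = 7/16*pi_X + 1/2*pi_Y + 1/16*pi_Z + 1/8*pi_W
  pi_W = 7/16*pi_X + 1/4*pi_Y + 1/4*pi_Z + 1/16*pi_W
with normalization: pi_X + pi_Y + pi_Z + pi_W = 1.

Using the first 3 balance equations plus normalization, the linear system A*pi = b is:
  [-15/16, 3/16, 7/16, 3/8] . pi = 0
  [1/16, -15/16, 1/4, 7/16] . pi = 0
  [7/16, 1/2, -15/16, 1/8] . pi = 0
  [1, 1, 1, 1] . pi = 1

Solving yields:
  pi_X = 2099/7807
  pi_Y = 1624/7807
  pi_Z = 57/211
  pi_W = 1975/7807

Verification (pi * P):
  2099/7807*1/16 + 1624/7807*3/16 + 57/211*7/16 + 1975/7807*3/8 = 2099/7807 = pi_X  (ok)
  2099/7807*1/16 + 1624/7807*1/16 + 57/211*1/4 + 1975/7807*7/16 = 1624/7807 = pi_Y  (ok)
  2099/7807*7/16 + 1624/7807*1/2 + 57/211*1/16 + 1975/7807*1/8 = 57/211 = pi_Z  (ok)
  2099/7807*7/16 + 1624/7807*1/4 + 57/211*1/4 + 1975/7807*1/16 = 1975/7807 = pi_W  (ok)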